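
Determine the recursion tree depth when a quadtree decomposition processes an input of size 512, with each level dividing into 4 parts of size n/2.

For divide and conquer with division factor 2:

Problem sizes at each level:
Level 0: 512
Level 1: 256
Level 2: 128
Level 3: 64
Level 4: 32
Level 5: 16
Level 6: 8
Level 7: 4
Level 8: 2
Level 9: 1

The root is level 0 and the size-1 base case is level 9 (the tree spans levels 0 through 9, i.e. 10 levels counting the root), so the depth is the number of divisions: log_2(512) = 9

The recursion tree depth is log_2(512) = 9. At each level, the problem size is divided by 2, so it takes 9 divisions to reduce to a base case of size 1. The algorithm makes 4 recursive calls at each level.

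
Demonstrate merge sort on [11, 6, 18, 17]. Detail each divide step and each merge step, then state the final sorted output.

Merge sort trace:

Split: [11, 6, 18, 17] -> [11, 6] and [18, 17]
  Split: [11, 6] -> [11] and [6]
  Merge: [11] + [6] -> [6, 11]
  Split: [18, 17] -> [18] and [17]
  Merge: [18] + [17] -> [17, 18]
Merge: [6, 11] + [17, 18] -> [6, 11, 17, 18]

Final sorted array: [6, 11, 17, 18]

The merge sort proceeds by recursively splitting the array and merging sorted halves.
After all merges, the sorted array is [6, 11, 17, 18].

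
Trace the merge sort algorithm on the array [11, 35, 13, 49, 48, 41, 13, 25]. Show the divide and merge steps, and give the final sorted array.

Merge sort trace:

Split: [11, 35, 13, 49, 48, 41, 13, 25] -> [11, 35, 13, 49] and [48, 41, 13, 25]
  Split: [11, 35, 13, 49] -> [11, 35] and [13, 49]
    Split: [11, 35] -> [11] and [35]
    Merge: [11] + [35] -> [11, 35]
    Split: [13, 49] -> [13] and [49]
    Merge: [13] + [49] -> [13, 49]
  Merge: [11, 35] + [13, 49] -> [11, 13, 35, 49]
  Split: [48, 41, 13, 25] -> [48, 41] and [13, 25]
    Split: [48, 41] -> [48] and [41]
    Merge: [48] + [41] -> [41, 48]
    Split: [13, 25] -> [13] and [25]
    Merge: [13] + [25] -> [13, 25]
  Merge: [41, 48] + [13, 25] -> [13, 25, 41, 48]
Merge: [11, 13, 35, 49] + [13, 25, 41, 48] -> [11, 13, 13, 25, 35, 41, 48, 49]

Final sorted array: [11, 13, 13, 25, 35, 41, 48, 49]

The merge sort proceeds by recursively splitting the array and merging sorted halves.
After all merges, the sorted array is [11, 13, 13, 25, 35, 41, 48, 49].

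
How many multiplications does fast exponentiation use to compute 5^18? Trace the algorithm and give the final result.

Computing 5^18 by squaring (build up from 5^1; each line after the first costs one multiplication):

5^1 = 5
5^2 = (5^1)^2 = 5^2 = 25
5^4 = (5^2)^2 = 25^2 = 625
5^8 = (5^4)^2 = 625^2 = 390625
5^9 = 5 * 5^8 = 5 * 390625 = 1953125
5^18 = (5^9)^2 = 1953125^2 = 3814697265625

Result: 3814697265625
Multiplications needed: 5 (5 lines after 5^1)

5^18 = 3814697265625. Using exponentiation by squaring, this requires 5 multiplications. The key idea: if the exponent is even, square the half-power; if odd, multiply by the base once.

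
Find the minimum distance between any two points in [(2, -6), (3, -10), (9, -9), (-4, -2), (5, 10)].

Computing all pairwise distances among 5 points:

d((2, -6), (3, -10)) = 4.1231 <-- minimum
d((2, -6), (9, -9)) = 7.6158
d((2, -6), (-4, -2)) = 7.2111
d((2, -6), (5, 10)) = 16.2788
d((3, -10), (9, -9)) = 6.0828
d((3, -10), (-4, -2)) = 10.6301
d((3, -10), (5, 10)) = 20.0998
d((9, -9), (-4, -2)) = 14.7648
d((9, -9), (5, 10)) = 19.4165
d((-4, -2), (5, 10)) = 15.0

Closest pair: (2, -6) and (3, -10) with distance 4.1231

The closest pair is (2, -6) and (3, -10) with Euclidean distance 4.1231. For 5 points, brute-force pairwise comparison is shown above. For large n, the divide-and-conquer algorithm (sort by x, recurse on halves, check the dividing strip) achieves O(n log n).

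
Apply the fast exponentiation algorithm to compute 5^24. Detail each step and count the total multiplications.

Computing 5^24 by squaring (build up from 5^1; each line after the first costs one multiplication):

5^1 = 5
5^2 = (5^1)^2 = 5^2 = 25
5^3 = 5 * 5^2 = 5 * 25 = 125
5^6 = (5^3)^2 = 125^2 = 15625
5^12 = (5^6)^2 = 15625^2 = 244140625
5^24 = (5^12)^2 = 244140625^2 = 59604644775390625

Result: 59604644775390625
Multiplications needed: 5 (5 lines after 5^1)

5^24 = 59604644775390625. Using exponentiation by squaring, this requires 5 multiplications. The key idea: if the exponent is even, square the half-power; if odd, multiply by the base once.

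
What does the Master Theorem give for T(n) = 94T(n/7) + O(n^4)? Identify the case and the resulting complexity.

Master Theorem for T(n) = 94T(n/7) + O(n^4):

a = 94, b = 7, c = 4
log_b(a) = log_7(94) = 2.3348

Case 3: c = 4 > log_7(94) = 2.3348
T(n) = O(n^4) = O(n^4)

For T(n) = 94T(n/7) + O(n^4): log_7(94) = 2.3348. This is Case 3 of the Master Theorem (c > log_b(a), work dominated by root), giving O(n^4).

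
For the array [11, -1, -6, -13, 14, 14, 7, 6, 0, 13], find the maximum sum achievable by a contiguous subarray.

Using Kadane's algorithm on [11, -1, -6, -13, 14, 14, 7, 6, 0, 13]:

Scanning through the array:
Position 1 (value -1): max_ending_here = 10, max_so_far = 11
Position 2 (value -6): max_ending_here = 4, max_so_far = 11
Position 3 (value -13): max_ending_here = -9, max_so_far = 11
Position 4 (value 14): max_ending_here = 14, max_so_far = 14
Position 5 (value 14): max_ending_here = 28, max_so_far = 28
Position 6 (value 7): max_ending_here = 35, max_so_far = 35
Position 7 (value 6): max_ending_here = 41, max_so_far = 41
Position 8 (value 0): max_ending_here = 41, max_so_far = 41
Position 9 (value 13): max_ending_here = 54, max_so_far = 54

Maximum subarray: [14, 14, 7, 6, 0, 13]
Maximum sum: 54

The maximum subarray is [14, 14, 7, 6, 0, 13] with sum 54. This subarray runs from index 4 to index 9.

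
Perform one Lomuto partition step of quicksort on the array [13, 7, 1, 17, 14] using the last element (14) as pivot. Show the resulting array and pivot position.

Lomuto partition with pivot = 14:

Initial array: [13, 7, 1, 17, 14]

arr[0]=13 <= 14: swap with position 0, array becomes [13, 7, 1, 17, 14]
arr[1]=7 <= 14: swap with position 1, array becomes [13, 7, 1, 17, 14]
arr[2]=1 <= 14: swap with position 2, array becomes [13, 7, 1, 17, 14]
arr[3]=17 > 14: no swap

Place pivot at position 3: [13, 7, 1, 14, 17]
Pivot position: 3

After partitioning with pivot 14, the array becomes [13, 7, 1, 14, 17]. The pivot is placed at index 3. All elements to the left of the pivot are <= 14, and all elements to the right are > 14.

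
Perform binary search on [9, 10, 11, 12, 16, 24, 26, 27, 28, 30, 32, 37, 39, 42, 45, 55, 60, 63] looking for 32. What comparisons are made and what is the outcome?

Binary search for 32 in [9, 10, 11, 12, 16, 24, 26, 27, 28, 30, 32, 37, 39, 42, 45, 55, 60, 63]:

lo=0, hi=17, mid=8, arr[mid]=28 -> 28 < 32, search right half
lo=9, hi=17, mid=13, arr[mid]=42 -> 42 > 32, search left half
lo=9, hi=12, mid=10, arr[mid]=32 -> Found target at index 10!

Binary search finds 32 at index 10 after 3 comparisons. The search repeatedly halves the search space by comparing with the middle element.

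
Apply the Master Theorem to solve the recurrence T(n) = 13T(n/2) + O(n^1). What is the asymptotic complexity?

Master Theorem for T(n) = 13T(n/2) + O(n^1):

a = 13, b = 2, c = 1
log_b(a) = log_2(13) = 3.7004

Case 1: c = 1 < log_2(13) = 3.7004
T(n) = O(n^(log_2 13))

For T(n) = 13T(n/2) + O(n^1): log_2(13) = 3.7004. This is Case 1 of the Master Theorem (c < log_b(a), work dominated by leaves), giving O(n^(log_2 13)).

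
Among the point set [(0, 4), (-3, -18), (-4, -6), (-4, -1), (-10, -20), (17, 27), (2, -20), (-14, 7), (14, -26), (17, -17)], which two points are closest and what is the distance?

Computing all pairwise distances among 10 points:

d((0, 4), (-3, -18)) = 22.2036
d((0, 4), (-4, -6)) = 10.7703
d((0, 4), (-4, -1)) = 6.4031
d((0, 4), (-10, -20)) = 26.0
d((0, 4), (17, 27)) = 28.6007
d((0, 4), (2, -20)) = 24.0832
d((0, 4), (-14, 7)) = 14.3178
d((0, 4), (14, -26)) = 33.1059
d((0, 4), (17, -17)) = 27.0185
d((-3, -18), (-4, -6)) = 12.0416
d((-3, -18), (-4, -1)) = 17.0294
d((-3, -18), (-10, -20)) = 7.2801
d((-3, -18), (17, 27)) = 49.2443
d((-3, -18), (2, -20)) = 5.3852
d((-3, -18), (-14, 7)) = 27.313
d((-3, -18), (14, -26)) = 18.7883
d((-3, -18), (17, -17)) = 20.025
d((-4, -6), (-4, -1)) = 5.0 <-- minimum
d((-4, -6), (-10, -20)) = 15.2315
d((-4, -6), (17, 27)) = 39.1152
d((-4, -6), (2, -20)) = 15.2315
d((-4, -6), (-14, 7)) = 16.4012
d((-4, -6), (14, -26)) = 26.9072
d((-4, -6), (17, -17)) = 23.7065
d((-4, -1), (-10, -20)) = 19.9249
d((-4, -1), (17, 27)) = 35.0
d((-4, -1), (2, -20)) = 19.9249
d((-4, -1), (-14, 7)) = 12.8062
d((-4, -1), (14, -26)) = 30.8058
d((-4, -1), (17, -17)) = 26.4008
d((-10, -20), (17, 27)) = 54.2033
d((-10, -20), (2, -20)) = 12.0
d((-10, -20), (-14, 7)) = 27.2947
d((-10, -20), (14, -26)) = 24.7386
d((-10, -20), (17, -17)) = 27.1662
d((17, 27), (2, -20)) = 49.3356
d((17, 27), (-14, 7)) = 36.8917
d((17, 27), (14, -26)) = 53.0848
d((17, 27), (17, -17)) = 44.0
d((2, -20), (-14, 7)) = 31.3847
d((2, -20), (14, -26)) = 13.4164
d((2, -20), (17, -17)) = 15.2971
d((-14, 7), (14, -26)) = 43.2782
d((-14, 7), (17, -17)) = 39.2046
d((14, -26), (17, -17)) = 9.4868

Closest pair: (-4, -6) and (-4, -1) with distance 5.0

The closest pair is (-4, -6) and (-4, -1) with Euclidean distance 5.0. For 10 points, brute-force pairwise comparison is shown above. For large n, the divide-and-conquer algorithm (sort by x, recurse on halves, check the dividing strip) achieves O(n log n).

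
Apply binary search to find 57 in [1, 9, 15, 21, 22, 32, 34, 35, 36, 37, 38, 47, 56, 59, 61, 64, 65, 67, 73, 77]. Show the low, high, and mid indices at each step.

Binary search for 57 in [1, 9, 15, 21, 22, 32, 34, 35, 36, 37, 38, 47, 56, 59, 61, 64, 65, 67, 73, 77]:

lo=0, hi=19, mid=9, arr[mid]=37 -> 37 < 57, search right half
lo=10, hi=19, mid=14, arr[mid]=61 -> 61 > 57, search left half
lo=10, hi=13, mid=11, arr[mid]=47 -> 47 < 57, search right half
lo=12, hi=13, mid=12, arr[mid]=56 -> 56 < 57, search right half
lo=13, hi=13, mid=13, arr[mid]=59 -> 59 > 57, search left half
lo=13 > hi=12, target 57 not found

Binary search determines that 57 is not in the array after 5 comparisons. The search space was exhausted without finding the target.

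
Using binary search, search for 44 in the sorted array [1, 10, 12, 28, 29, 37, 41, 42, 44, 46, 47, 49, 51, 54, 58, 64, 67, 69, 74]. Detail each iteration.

Binary search for 44 in [1, 10, 12, 28, 29, 37, 41, 42, 44, 46, 47, 49, 51, 54, 58, 64, 67, 69, 74]:

lo=0, hi=18, mid=9, arr[mid]=46 -> 46 > 44, search left half
lo=0, hi=8, mid=4, arr[mid]=29 -> 29 < 44, search right half
lo=5, hi=8, mid=6, arr[mid]=41 -> 41 < 44, search right half
lo=7, hi=8, mid=7, arr[mid]=42 -> 42 < 44, search right half
lo=8, hi=8, mid=8, arr[mid]=44 -> Found target at index 8!

Binary search finds 44 at index 8 after 5 comparisons. The search repeatedly halves the search space by comparing with the middle element.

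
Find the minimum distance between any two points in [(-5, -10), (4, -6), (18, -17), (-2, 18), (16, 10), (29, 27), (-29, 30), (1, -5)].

Computing all pairwise distances among 8 points:

d((-5, -10), (4, -6)) = 9.8489
d((-5, -10), (18, -17)) = 24.0416
d((-5, -10), (-2, 18)) = 28.1603
d((-5, -10), (16, 10)) = 29.0
d((-5, -10), (29, 27)) = 50.2494
d((-5, -10), (-29, 30)) = 46.6476
d((-5, -10), (1, -5)) = 7.8102
d((4, -6), (18, -17)) = 17.8045
d((4, -6), (-2, 18)) = 24.7386
d((4, -6), (16, 10)) = 20.0
d((4, -6), (29, 27)) = 41.4005
d((4, -6), (-29, 30)) = 48.8365
d((4, -6), (1, -5)) = 3.1623 <-- minimum
d((18, -17), (-2, 18)) = 40.3113
d((18, -17), (16, 10)) = 27.074
d((18, -17), (29, 27)) = 45.3542
d((18, -17), (-29, 30)) = 66.468
d((18, -17), (1, -5)) = 20.8087
d((-2, 18), (16, 10)) = 19.6977
d((-2, 18), (29, 27)) = 32.28
d((-2, 18), (-29, 30)) = 29.5466
d((-2, 18), (1, -5)) = 23.1948
d((16, 10), (29, 27)) = 21.4009
d((16, 10), (-29, 30)) = 49.2443
d((16, 10), (1, -5)) = 21.2132
d((29, 27), (-29, 30)) = 58.0775
d((29, 27), (1, -5)) = 42.5206
d((-29, 30), (1, -5)) = 46.0977

Closest pair: (4, -6) and (1, -5) with distance 3.1623

The closest pair is (4, -6) and (1, -5) with Euclidean distance 3.1623. For 8 points, brute-force pairwise comparison is shown above. For large n, the divide-and-conquer algorithm (sort by x, recurse on halves, check the dividing strip) achieves O(n log n).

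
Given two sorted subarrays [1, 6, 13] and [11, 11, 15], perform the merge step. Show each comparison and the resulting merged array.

Merging process:

Compare 1 vs 11: take 1 from left. Merged: [1]
Compare 6 vs 11: take 6 from left. Merged: [1, 6]
Compare 13 vs 11: take 11 from right. Merged: [1, 6, 11]
Compare 13 vs 11: take 11 from right. Merged: [1, 6, 11, 11]
Compare 13 vs 15: take 13 from left. Merged: [1, 6, 11, 11, 13]
Append remaining from right: [15]. Merged: [1, 6, 11, 11, 13, 15]

Final merged array: [1, 6, 11, 11, 13, 15]
Total comparisons: 5

The merged array is [1, 6, 11, 11, 13, 15], requiring 5 comparisons. The merge step runs in O(n) time where n is the total number of elements.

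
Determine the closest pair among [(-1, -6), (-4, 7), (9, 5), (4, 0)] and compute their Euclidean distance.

Computing all pairwise distances among 4 points:

d((-1, -6), (-4, 7)) = 13.3417
d((-1, -6), (9, 5)) = 14.8661
d((-1, -6), (4, 0)) = 7.8102
d((-4, 7), (9, 5)) = 13.1529
d((-4, 7), (4, 0)) = 10.6301
d((9, 5), (4, 0)) = 7.0711 <-- minimum

Closest pair: (9, 5) and (4, 0) with distance 7.0711

The closest pair is (9, 5) and (4, 0) with Euclidean distance 7.0711. For 4 points, brute-force pairwise comparison is shown above. For large n, the divide-and-conquer algorithm (sort by x, recurse on halves, check the dividing strip) achieves O(n log n).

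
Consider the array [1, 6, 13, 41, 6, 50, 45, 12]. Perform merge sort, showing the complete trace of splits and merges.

Merge sort trace:

Split: [1, 6, 13, 41, 6, 50, 45, 12] -> [1, 6, 13, 41] and [6, 50, 45, 12]
  Split: [1, 6, 13, 41] -> [1, 6] and [13, 41]
    Split: [1, 6] -> [1] and [6]
    Merge: [1] + [6] -> [1, 6]
    Split: [13, 41] -> [13] and [41]
    Merge: [13] + [41] -> [13, 41]
  Merge: [1, 6] + [13, 41] -> [1, 6, 13, 41]
  Split: [6, 50, 45, 12] -> [6, 50] and [45, 12]
    Split: [6, 50] -> [6] and [50]
    Merge: [6] + [50] -> [6, 50]
    Split: [45, 12] -> [45] and [12]
    Merge: [45] + [12] -> [12, 45]
  Merge: [6, 50] + [12, 45] -> [6, 12, 45, 50]
Merge: [1, 6, 13, 41] + [6, 12, 45, 50] -> [1, 6, 6, 12, 13, 41, 45, 50]

Final sorted array: [1, 6, 6, 12, 13, 41, 45, 50]

The merge sort proceeds by recursively splitting the array and merging sorted halves.
After all merges, the sorted array is [1, 6, 6, 12, 13, 41, 45, 50].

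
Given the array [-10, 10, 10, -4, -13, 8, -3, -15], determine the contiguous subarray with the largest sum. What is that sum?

Using Kadane's algorithm on [-10, 10, 10, -4, -13, 8, -3, -15]:

Scanning through the array:
Position 1 (value 10): max_ending_here = 10, max_so_far = 10
Position 2 (value 10): max_ending_here = 20, max_so_far = 20
Position 3 (value -4): max_ending_here = 16, max_so_far = 20
Position 4 (value -13): max_ending_here = 3, max_so_far = 20
Position 5 (value 8): max_ending_here = 11, max_so_far = 20
Position 6 (value -3): max_ending_here = 8, max_so_far = 20
Position 7 (value -15): max_ending_here = -7, max_so_far = 20

Maximum subarray: [10, 10]
Maximum sum: 20

The maximum subarray is [10, 10] with sum 20. This subarray runs from index 1 to index 2.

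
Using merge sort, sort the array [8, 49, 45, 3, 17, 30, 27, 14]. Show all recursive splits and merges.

Merge sort trace:

Split: [8, 49, 45, 3, 17, 30, 27, 14] -> [8, 49, 45, 3] and [17, 30, 27, 14]
  Split: [8, 49, 45, 3] -> [8, 49] and [45, 3]
    Split: [8, 49] -> [8] and [49]
    Merge: [8] + [49] -> [8, 49]
    Split: [45, 3] -> [45] and [3]
    Merge: [45] + [3] -> [3, 45]
  Merge: [8, 49] + [3, 45] -> [3, 8, 45, 49]
  Split: [17, 30, 27, 14] -> [17, 30] and [27, 14]
    Split: [17, 30] -> [17] and [30]
    Merge: [17] + [30] -> [17, 30]
    Split: [27, 14] -> [27] and [14]
    Merge: [27] + [14] -> [14, 27]
  Merge: [17, 30] + [14, 27] -> [14, 17, 27, 30]
Merge: [3, 8, 45, 49] + [14, 17, 27, 30] -> [3, 8, 14, 17, 27, 30, 45, 49]

Final sorted array: [3, 8, 14, 17, 27, 30, 45, 49]

The merge sort proceeds by recursively splitting the array and merging sorted halves.
After all merges, the sorted array is [3, 8, 14, 17, 27, 30, 45, 49].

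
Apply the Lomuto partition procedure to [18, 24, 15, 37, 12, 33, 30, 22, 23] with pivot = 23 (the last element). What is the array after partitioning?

Lomuto partition with pivot = 23:

Initial array: [18, 24, 15, 37, 12, 33, 30, 22, 23]

arr[0]=18 <= 23: swap with position 0, array becomes [18, 24, 15, 37, 12, 33, 30, 22, 23]
arr[1]=24 > 23: no swap
arr[2]=15 <= 23: swap with position 1, array becomes [18, 15, 24, 37, 12, 33, 30, 22, 23]
arr[3]=37 > 23: no swap
arr[4]=12 <= 23: swap with position 2, array becomes [18, 15, 12, 37, 24, 33, 30, 22, 23]
arr[5]=33 > 23: no swap
arr[6]=30 > 23: no swap
arr[7]=22 <= 23: swap with position 3, array becomes [18, 15, 12, 22, 24, 33, 30, 37, 23]

Place pivot at position 4: [18, 15, 12, 22, 23, 33, 30, 37, 24]
Pivot position: 4

After partitioning with pivot 23, the array becomes [18, 15, 12, 22, 23, 33, 30, 37, 24]. The pivot is placed at index 4. All elements to the left of the pivot are <= 23, and all elements to the right are > 23.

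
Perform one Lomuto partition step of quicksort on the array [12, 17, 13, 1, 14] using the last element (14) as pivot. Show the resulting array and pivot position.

Lomuto partition with pivot = 14:

Initial array: [12, 17, 13, 1, 14]

arr[0]=12 <= 14: swap with position 0, array becomes [12, 17, 13, 1, 14]
arr[1]=17 > 14: no swap
arr[2]=13 <= 14: swap with position 1, array becomes [12, 13, 17, 1, 14]
arr[3]=1 <= 14: swap with position 2, array becomes [12, 13, 1, 17, 14]

Place pivot at position 3: [12, 13, 1, 14, 17]
Pivot position: 3

After partitioning with pivot 14, the array becomes [12, 13, 1, 14, 17]. The pivot is placed at index 3. All elements to the left of the pivot are <= 14, and all elements to the right are > 14.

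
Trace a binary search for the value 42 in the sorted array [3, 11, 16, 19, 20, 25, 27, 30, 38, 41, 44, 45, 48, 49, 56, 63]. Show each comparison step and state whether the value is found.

Binary search for 42 in [3, 11, 16, 19, 20, 25, 27, 30, 38, 41, 44, 45, 48, 49, 56, 63]:

lo=0, hi=15, mid=7, arr[mid]=30 -> 30 < 42, search right half
lo=8, hi=15, mid=11, arr[mid]=45 -> 45 > 42, search left half
lo=8, hi=10, mid=9, arr[mid]=41 -> 41 < 42, search right half
lo=10, hi=10, mid=10, arr[mid]=44 -> 44 > 42, search left half
lo=10 > hi=9, target 42 not found

Binary search determines that 42 is not in the array after 4 comparisons. The search space was exhausted without finding the target.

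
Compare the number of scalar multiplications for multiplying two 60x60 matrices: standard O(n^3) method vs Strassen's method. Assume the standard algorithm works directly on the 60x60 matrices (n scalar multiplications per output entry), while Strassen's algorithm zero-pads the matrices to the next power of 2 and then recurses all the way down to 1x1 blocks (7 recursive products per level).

Matrix multiplication for 60x60 matrices:

Strassen's algorithm requires power-of-2 dimensions. Pad 60x60 to 64x64 (next power of 2).

Standard algorithm: 60^3 = 216000 multiplications
Strassen's algorithm: 7^(log2(64)) = 7^6 = 117649 multiplications
Savings: 216000 - 117649 = 98351 multiplications

Standard: 216000 multiplications (60^3). Strassen: 117649 multiplications (7^6, after padding to 64x64). Strassen reduces 8 recursive multiplications to 7 at each level.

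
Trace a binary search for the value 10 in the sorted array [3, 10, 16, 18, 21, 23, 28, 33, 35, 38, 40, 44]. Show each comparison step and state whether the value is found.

Binary search for 10 in [3, 10, 16, 18, 21, 23, 28, 33, 35, 38, 40, 44]:

lo=0, hi=11, mid=5, arr[mid]=23 -> 23 > 10, search left half
lo=0, hi=4, mid=2, arr[mid]=16 -> 16 > 10, search left half
lo=0, hi=1, mid=0, arr[mid]=3 -> 3 < 10, search right half
lo=1, hi=1, mid=1, arr[mid]=10 -> Found target at index 1!

Binary search finds 10 at index 1 after 4 comparisons. The search repeatedly halves the search space by comparing with the middle element.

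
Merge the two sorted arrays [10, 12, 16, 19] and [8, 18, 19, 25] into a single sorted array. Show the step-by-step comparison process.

Merging process:

Compare 10 vs 8: take 8 from right. Merged: [8]
Compare 10 vs 18: take 10 from left. Merged: [8, 10]
Compare 12 vs 18: take 12 from left. Merged: [8, 10, 12]
Compare 16 vs 18: take 16 from left. Merged: [8, 10, 12, 16]
Compare 19 vs 18: take 18 from right. Merged: [8, 10, 12, 16, 18]
Compare 19 vs 19: take 19 from left. Merged: [8, 10, 12, 16, 18, 19]
Append remaining from right: [19, 25]. Merged: [8, 10, 12, 16, 18, 19, 19, 25]

Final merged array: [8, 10, 12, 16, 18, 19, 19, 25]
Total comparisons: 6

The merged array is [8, 10, 12, 16, 18, 19, 19, 25], requiring 6 comparisons. The merge step runs in O(n) time where n is the total number of elements.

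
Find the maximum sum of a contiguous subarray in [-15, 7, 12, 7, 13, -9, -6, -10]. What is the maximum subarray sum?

Using Kadane's algorithm on [-15, 7, 12, 7, 13, -9, -6, -10]:

Scanning through the array:
Position 1 (value 7): max_ending_here = 7, max_so_far = 7
Position 2 (value 12): max_ending_here = 19, max_so_far = 19
Position 3 (value 7): max_ending_here = 26, max_so_far = 26
Position 4 (value 13): max_ending_here = 39, max_so_far = 39
Position 5 (value -9): max_ending_here = 30, max_so_far = 39
Position 6 (value -6): max_ending_here = 24, max_so_far = 39
Position 7 (value -10): max_ending_here = 14, max_so_far = 39

Maximum subarray: [7, 12, 7, 13]
Maximum sum: 39

The maximum subarray is [7, 12, 7, 13] with sum 39. This subarray runs from index 1 to index 4.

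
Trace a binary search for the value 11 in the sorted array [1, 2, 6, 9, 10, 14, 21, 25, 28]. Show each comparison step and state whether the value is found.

Binary search for 11 in [1, 2, 6, 9, 10, 14, 21, 25, 28]:

lo=0, hi=8, mid=4, arr[mid]=10 -> 10 < 11, search right half
lo=5, hi=8, mid=6, arr[mid]=21 -> 21 > 11, search left half
lo=5, hi=5, mid=5, arr[mid]=14 -> 14 > 11, search left half
lo=5 > hi=4, target 11 not found

Binary search determines that 11 is not in the array after 3 comparisons. The search space was exhausted without finding the target.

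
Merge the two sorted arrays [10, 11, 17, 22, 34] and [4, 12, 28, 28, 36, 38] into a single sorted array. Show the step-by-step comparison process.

Merging process:

Compare 10 vs 4: take 4 from right. Merged: [4]
Compare 10 vs 12: take 10 from left. Merged: [4, 10]
Compare 11 vs 12: take 11 from left. Merged: [4, 10, 11]
Compare 17 vs 12: take 12 from right. Merged: [4, 10, 11, 12]
Compare 17 vs 28: take 17 from left. Merged: [4, 10, 11, 12, 17]
Compare 22 vs 28: take 22 from left. Merged: [4, 10, 11, 12, 17, 22]
Compare 34 vs 28: take 28 from right. Merged: [4, 10, 11, 12, 17, 22, 28]
Compare 34 vs 28: take 28 from right. Merged: [4, 10, 11, 12, 17, 22, 28, 28]
Compare 34 vs 36: take 34 from left. Merged: [4, 10, 11, 12, 17, 22, 28, 28, 34]
Append remaining from right: [36, 38]. Merged: [4, 10, 11, 12, 17, 22, 28, 28, 34, 36, 38]

Final merged array: [4, 10, 11, 12, 17, 22, 28, 28, 34, 36, 38]
Total comparisons: 9

The merged array is [4, 10, 11, 12, 17, 22, 28, 28, 34, 36, 38], requiring 9 comparisons. The merge step runs in O(n) time where n is the total number of elements.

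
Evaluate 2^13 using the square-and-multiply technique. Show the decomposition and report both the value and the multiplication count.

Computing 2^13 by squaring (build up from 2^1; each line after the first costs one multiplication):

2^1 = 2
2^2 = (2^1)^2 = 2^2 = 4
2^3 = 2 * 2^2 = 2 * 4 = 8
2^6 = (2^3)^2 = 8^2 = 64
2^12 = (2^6)^2 = 64^2 = 4096
2^13 = 2 * 2^12 = 2 * 4096 = 8192

Result: 8192
Multiplications needed: 5 (5 lines after 2^1)

2^13 = 8192. Using exponentiation by squaring, this requires 5 multiplications. The key idea: if the exponent is even, square the half-power; if odd, multiply by the base once.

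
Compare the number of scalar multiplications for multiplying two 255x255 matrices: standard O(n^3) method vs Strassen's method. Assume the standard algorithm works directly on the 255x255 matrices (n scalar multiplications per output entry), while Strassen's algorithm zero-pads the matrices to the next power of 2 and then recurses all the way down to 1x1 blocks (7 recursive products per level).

Matrix multiplication for 255x255 matrices:

Strassen's algorithm requires power-of-2 dimensions. Pad 255x255 to 256x256 (next power of 2).

Standard algorithm: 255^3 = 16581375 multiplications
Strassen's algorithm: 7^(log2(256)) = 7^8 = 5764801 multiplications
Savings: 16581375 - 5764801 = 10816574 multiplications

Standard: 16581375 multiplications (255^3). Strassen: 5764801 multiplications (7^8, after padding to 256x256). Strassen reduces 8 recursive multiplications to 7 at each level.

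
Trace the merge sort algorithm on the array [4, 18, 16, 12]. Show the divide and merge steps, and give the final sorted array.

Merge sort trace:

Split: [4, 18, 16, 12] -> [4, 18] and [16, 12]
  Split: [4, 18] -> [4] and [18]
  Merge: [4] + [18] -> [4, 18]
  Split: [16, 12] -> [16] and [12]
  Merge: [16] + [12] -> [12, 16]
Merge: [4, 18] + [12, 16] -> [4, 12, 16, 18]

Final sorted array: [4, 12, 16, 18]

The merge sort proceeds by recursively splitting the array and merging sorted halves.
After all merges, the sorted array is [4, 12, 16, 18].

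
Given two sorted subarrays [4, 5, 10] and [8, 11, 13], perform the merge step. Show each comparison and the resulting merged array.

Merging process:

Compare 4 vs 8: take 4 from left. Merged: [4]
Compare 5 vs 8: take 5 from left. Merged: [4, 5]
Compare 10 vs 8: take 8 from right. Merged: [4, 5, 8]
Compare 10 vs 11: take 10 from left. Merged: [4, 5, 8, 10]
Append remaining from right: [11, 13]. Merged: [4, 5, 8, 10, 11, 13]

Final merged array: [4, 5, 8, 10, 11, 13]
Total comparisons: 4

The merged array is [4, 5, 8, 10, 11, 13], requiring 4 comparisons. The merge step runs in O(n) time where n is the total number of elements.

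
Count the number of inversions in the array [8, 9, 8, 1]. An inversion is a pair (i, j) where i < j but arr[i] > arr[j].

Finding inversions in [8, 9, 8, 1]:

(0, 3): arr[0]=8 > arr[3]=1
(1, 2): arr[1]=9 > arr[2]=8
(1, 3): arr[1]=9 > arr[3]=1
(2, 3): arr[2]=8 > arr[3]=1

Total inversions: 4

The array has 4 inversion(s): (0,3), (1,2), (1,3), (2,3). Each pair (i,j) satisfies i < j and arr[i] > arr[j].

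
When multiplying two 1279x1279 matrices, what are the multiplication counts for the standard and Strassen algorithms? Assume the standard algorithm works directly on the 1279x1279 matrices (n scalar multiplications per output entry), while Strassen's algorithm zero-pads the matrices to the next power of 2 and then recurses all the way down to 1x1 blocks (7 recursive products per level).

Matrix multiplication for 1279x1279 matrices:

Strassen's algorithm requires power-of-2 dimensions. Pad 1279x1279 to 2048x2048 (next power of 2).

Standard algorithm: 1279^3 = 2092240639 multiplications
Strassen's algorithm: 7^(log2(2048)) = 7^11 = 1977326743 multiplications
Savings: 2092240639 - 1977326743 = 114913896 multiplications

Standard: 2092240639 multiplications (1279^3). Strassen: 1977326743 multiplications (7^11, after padding to 2048x2048). Strassen reduces 8 recursive multiplications to 7 at each level.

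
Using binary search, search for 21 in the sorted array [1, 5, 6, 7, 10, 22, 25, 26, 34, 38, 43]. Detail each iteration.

Binary search for 21 in [1, 5, 6, 7, 10, 22, 25, 26, 34, 38, 43]:

lo=0, hi=10, mid=5, arr[mid]=22 -> 22 > 21, search left half
lo=0, hi=4, mid=2, arr[mid]=6 -> 6 < 21, search right half
lo=3, hi=4, mid=3, arr[mid]=7 -> 7 < 21, search right half
lo=4, hi=4, mid=4, arr[mid]=10 -> 10 < 21, search right half
lo=5 > hi=4, target 21 not found

Binary search determines that 21 is not in the array after 4 comparisons. The search space was exhausted without finding the target.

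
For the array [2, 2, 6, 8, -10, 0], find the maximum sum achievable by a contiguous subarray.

Using Kadane's algorithm on [2, 2, 6, 8, -10, 0]:

Scanning through the array:
Position 1 (value 2): max_ending_here = 4, max_so_far = 4
Position 2 (value 6): max_ending_here = 10, max_so_far = 10
Position 3 (value 8): max_ending_here = 18, max_so_far = 18
Position 4 (value -10): max_ending_here = 8, max_so_far = 18
Position 5 (value 0): max_ending_here = 8, max_so_far = 18

Maximum subarray: [2, 2, 6, 8]
Maximum sum: 18

The maximum subarray is [2, 2, 6, 8] with sum 18. This subarray runs from index 0 to index 3.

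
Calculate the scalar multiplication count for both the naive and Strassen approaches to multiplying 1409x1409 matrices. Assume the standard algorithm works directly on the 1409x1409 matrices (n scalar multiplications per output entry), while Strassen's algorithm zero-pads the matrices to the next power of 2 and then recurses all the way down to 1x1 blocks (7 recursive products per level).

Matrix multiplication for 1409x1409 matrices:

Strassen's algorithm requires power-of-2 dimensions. Pad 1409x1409 to 2048x2048 (next power of 2).

Standard algorithm: 1409^3 = 2797260929 multiplications
Strassen's algorithm: 7^(log2(2048)) = 7^11 = 1977326743 multiplications
Savings: 2797260929 - 1977326743 = 819934186 multiplications

Standard: 2797260929 multiplications (1409^3). Strassen: 1977326743 multiplications (7^11, after padding to 2048x2048). Strassen reduces 8 recursive multiplications to 7 at each level.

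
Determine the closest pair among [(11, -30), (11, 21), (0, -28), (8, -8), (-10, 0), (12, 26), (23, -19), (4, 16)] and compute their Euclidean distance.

Computing all pairwise distances among 8 points:

d((11, -30), (11, 21)) = 51.0
d((11, -30), (0, -28)) = 11.1803
d((11, -30), (8, -8)) = 22.2036
d((11, -30), (-10, 0)) = 36.6197
d((11, -30), (12, 26)) = 56.0089
d((11, -30), (23, -19)) = 16.2788
d((11, -30), (4, 16)) = 46.5296
d((11, 21), (0, -28)) = 50.2195
d((11, 21), (8, -8)) = 29.1548
d((11, 21), (-10, 0)) = 29.6985
d((11, 21), (12, 26)) = 5.099 <-- minimum
d((11, 21), (23, -19)) = 41.7612
d((11, 21), (4, 16)) = 8.6023
d((0, -28), (8, -8)) = 21.5407
d((0, -28), (-10, 0)) = 29.7321
d((0, -28), (12, 26)) = 55.3173
d((0, -28), (23, -19)) = 24.6982
d((0, -28), (4, 16)) = 44.1814
d((8, -8), (-10, 0)) = 19.6977
d((8, -8), (12, 26)) = 34.2345
d((8, -8), (23, -19)) = 18.6011
d((8, -8), (4, 16)) = 24.3311
d((-10, 0), (12, 26)) = 34.0588
d((-10, 0), (23, -19)) = 38.0789
d((-10, 0), (4, 16)) = 21.2603
d((12, 26), (23, -19)) = 46.3249
d((12, 26), (4, 16)) = 12.8062
d((23, -19), (4, 16)) = 39.8246

Closest pair: (11, 21) and (12, 26) with distance 5.099

The closest pair is (11, 21) and (12, 26) with Euclidean distance 5.099. For 8 points, brute-force pairwise comparison is shown above. For large n, the divide-and-conquer algorithm (sort by x, recurse on halves, check the dividing strip) achieves O(n log n).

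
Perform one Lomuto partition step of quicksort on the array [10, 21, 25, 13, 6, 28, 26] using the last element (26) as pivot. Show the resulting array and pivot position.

Lomuto partition with pivot = 26:

Initial array: [10, 21, 25, 13, 6, 28, 26]

arr[0]=10 <= 26: swap with position 0, array becomes [10, 21, 25, 13, 6, 28, 26]
arr[1]=21 <= 26: swap with position 1, array becomes [10, 21, 25, 13, 6, 28, 26]
arr[2]=25 <= 26: swap with position 2, array becomes [10, 21, 25, 13, 6, 28, 26]
arr[3]=13 <= 26: swap with position 3, array becomes [10, 21, 25, 13, 6, 28, 26]
arr[4]=6 <= 26: swap with position 4, array becomes [10, 21, 25, 13, 6, 28, 26]
arr[5]=28 > 26: no swap

Place pivot at position 5: [10, 21, 25, 13, 6, 26, 28]
Pivot position: 5

After partitioning with pivot 26, the array becomes [10, 21, 25, 13, 6, 26, 28]. The pivot is placed at index 5. All elements to the left of the pivot are <= 26, and all elements to the right are > 26.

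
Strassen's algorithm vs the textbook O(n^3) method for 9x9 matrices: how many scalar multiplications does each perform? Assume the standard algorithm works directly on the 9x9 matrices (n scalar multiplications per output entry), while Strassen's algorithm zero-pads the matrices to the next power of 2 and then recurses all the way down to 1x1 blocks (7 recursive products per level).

Matrix multiplication for 9x9 matrices:

Strassen's algorithm requires power-of-2 dimensions. Pad 9x9 to 16x16 (next power of 2).

Standard algorithm: 9^3 = 729 multiplications
Strassen's algorithm: 7^(log2(16)) = 7^4 = 2401 multiplications
Difference: 729 - 2401 = -1672 (Strassen uses MORE here due to padding overhead — for small or just-over-power-of-2 n, padding can outweigh the per-level savings)

Standard: 729 multiplications (9^3). Strassen: 2401 multiplications (7^4, after padding to 16x16). Strassen reduces 8 recursive multiplications to 7 at each level.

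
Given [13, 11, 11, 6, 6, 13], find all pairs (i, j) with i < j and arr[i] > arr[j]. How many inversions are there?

Finding inversions in [13, 11, 11, 6, 6, 13]:

(0, 1): arr[0]=13 > arr[1]=11
(0, 2): arr[0]=13 > arr[2]=11
(0, 3): arr[0]=13 > arr[3]=6
(0, 4): arr[0]=13 > arr[4]=6
(1, 3): arr[1]=11 > arr[3]=6
(1, 4): arr[1]=11 > arr[4]=6
(2, 3): arr[2]=11 > arr[3]=6
(2, 4): arr[2]=11 > arr[4]=6

Total inversions: 8

The array has 8 inversion(s): (0,1), (0,2), (0,3), (0,4), (1,3), (1,4), (2,3), (2,4). Each pair (i,j) satisfies i < j and arr[i] > arr[j].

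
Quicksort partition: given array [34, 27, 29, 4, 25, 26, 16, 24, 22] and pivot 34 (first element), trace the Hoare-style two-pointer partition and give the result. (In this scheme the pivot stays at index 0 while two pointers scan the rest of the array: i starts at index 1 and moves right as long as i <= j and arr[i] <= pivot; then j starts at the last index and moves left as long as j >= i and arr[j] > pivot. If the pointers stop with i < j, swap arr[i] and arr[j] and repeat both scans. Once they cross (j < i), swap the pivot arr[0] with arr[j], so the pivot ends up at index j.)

Hoare-style two-pointer partition with pivot = 34:

Initial array: [34, 27, 29, 4, 25, 26, 16, 24, 22]

Pointers start at i = 1, j = 8.
i ends at 9, j ends at 8: the pointers have crossed (j < i), so scanning stops.

Swap pivot arr[0] with arr[8] to place pivot at position 8: [22, 27, 29, 4, 25, 26, 16, 24, 34]
Pivot position: 8

After partitioning with pivot 34, the array becomes [22, 27, 29, 4, 25, 26, 16, 24, 34]. The pivot is placed at index 8. All elements to the left of the pivot are <= 34, and all elements to the right are > 34.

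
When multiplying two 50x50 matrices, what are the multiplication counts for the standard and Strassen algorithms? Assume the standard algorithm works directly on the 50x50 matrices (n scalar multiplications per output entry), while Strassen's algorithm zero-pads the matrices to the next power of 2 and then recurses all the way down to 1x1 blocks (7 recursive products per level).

Matrix multiplication for 50x50 matrices:

Strassen's algorithm requires power-of-2 dimensions. Pad 50x50 to 64x64 (next power of 2).

Standard algorithm: 50^3 = 125000 multiplications
Strassen's algorithm: 7^(log2(64)) = 7^6 = 117649 multiplications
Savings: 125000 - 117649 = 7351 multiplications

Standard: 125000 multiplications (50^3). Strassen: 117649 multiplications (7^6, after padding to 64x64). Strassen reduces 8 recursive multiplications to 7 at each level.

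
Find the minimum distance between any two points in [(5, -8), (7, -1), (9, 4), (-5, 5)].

Computing all pairwise distances among 4 points:

d((5, -8), (7, -1)) = 7.2801
d((5, -8), (9, 4)) = 12.6491
d((5, -8), (-5, 5)) = 16.4012
d((7, -1), (9, 4)) = 5.3852 <-- minimum
d((7, -1), (-5, 5)) = 13.4164
d((9, 4), (-5, 5)) = 14.0357

Closest pair: (7, -1) and (9, 4) with distance 5.3852

The closest pair is (7, -1) and (9, 4) with Euclidean distance 5.3852. For 4 points, brute-force pairwise comparison is shown above. For large n, the divide-and-conquer algorithm (sort by x, recurse on halves, check the dividing strip) achieves O(n log n).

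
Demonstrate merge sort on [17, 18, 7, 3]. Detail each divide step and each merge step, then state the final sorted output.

Merge sort trace:

Split: [17, 18, 7, 3] -> [17, 18] and [7, 3]
  Split: [17, 18] -> [17] and [18]
  Merge: [17] + [18] -> [17, 18]
  Split: [7, 3] -> [7] and [3]
  Merge: [7] + [3] -> [3, 7]
Merge: [17, 18] + [3, 7] -> [3, 7, 17, 18]

Final sorted array: [3, 7, 17, 18]

The merge sort proceeds by recursively splitting the array and merging sorted halves.
After all merges, the sorted array is [3, 7, 17, 18].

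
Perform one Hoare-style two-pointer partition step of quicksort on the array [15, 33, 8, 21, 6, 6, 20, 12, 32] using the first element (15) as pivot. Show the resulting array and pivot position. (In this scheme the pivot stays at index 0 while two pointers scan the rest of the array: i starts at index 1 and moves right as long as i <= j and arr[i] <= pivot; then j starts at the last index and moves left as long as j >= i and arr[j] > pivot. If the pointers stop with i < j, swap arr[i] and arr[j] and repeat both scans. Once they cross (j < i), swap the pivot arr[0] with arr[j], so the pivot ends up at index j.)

Hoare-style two-pointer partition with pivot = 15:

Initial array: [15, 33, 8, 21, 6, 6, 20, 12, 32]

Pointers start at i = 1, j = 8.
i stops at index 1 (arr[1]=33 > 15), j stops at index 7 (arr[7]=12 <= 15): swap arr[1] and arr[7], array becomes [15, 12, 8, 21, 6, 6, 20, 33, 32]
i stops at index 3 (arr[3]=21 > 15), j stops at index 5 (arr[5]=6 <= 15): swap arr[3] and arr[5], array becomes [15, 12, 8, 6, 6, 21, 20, 33, 32]
i ends at 5, j ends at 4: the pointers have crossed (j < i), so scanning stops.

Swap pivot arr[0] with arr[4] to place pivot at position 4: [6, 12, 8, 6, 15, 21, 20, 33, 32]
Pivot position: 4

After partitioning with pivot 15, the array becomes [6, 12, 8, 6, 15, 21, 20, 33, 32]. The pivot is placed at index 4. All elements to the left of the pivot are <= 15, and all elements to the right are > 15.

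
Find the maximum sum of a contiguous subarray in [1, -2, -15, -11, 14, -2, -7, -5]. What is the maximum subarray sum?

Using Kadane's algorithm on [1, -2, -15, -11, 14, -2, -7, -5]:

Scanning through the array:
Position 1 (value -2): max_ending_here = -1, max_so_far = 1
Position 2 (value -15): max_ending_here = -15, max_so_far = 1
Position 3 (value -11): max_ending_here = -11, max_so_far = 1
Position 4 (value 14): max_ending_here = 14, max_so_far = 14
Position 5 (value -2): max_ending_here = 12, max_so_far = 14
Position 6 (value -7): max_ending_here = 5, max_so_far = 14
Position 7 (value -5): max_ending_here = 0, max_so_far = 14

Maximum subarray: [14]
Maximum sum: 14

The maximum subarray is [14] with sum 14. This subarray runs from index 4 to index 4.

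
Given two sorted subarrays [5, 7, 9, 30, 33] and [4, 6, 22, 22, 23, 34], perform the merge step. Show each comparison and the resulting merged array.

Merging process:

Compare 5 vs 4: take 4 from right. Merged: [4]
Compare 5 vs 6: take 5 from left. Merged: [4, 5]
Compare 7 vs 6: take 6 from right. Merged: [4, 5, 6]
Compare 7 vs 22: take 7 from left. Merged: [4, 5, 6, 7]
Compare 9 vs 22: take 9 from left. Merged: [4, 5, 6, 7, 9]
Compare 30 vs 22: take 22 from right. Merged: [4, 5, 6, 7, 9, 22]
Compare 30 vs 22: take 22 from right. Merged: [4, 5, 6, 7, 9, 22, 22]
Compare 30 vs 23: take 23 from right. Merged: [4, 5, 6, 7, 9, 22, 22, 23]
Compare 30 vs 34: take 30 from left. Merged: [4, 5, 6, 7, 9, 22, 22, 23, 30]
Compare 33 vs 34: take 33 from left. Merged: [4, 5, 6, 7, 9, 22, 22, 23, 30, 33]
Append remaining from right: [34]. Merged: [4, 5, 6, 7, 9, 22, 22, 23, 30, 33, 34]

Final merged array: [4, 5, 6, 7, 9, 22, 22, 23, 30, 33, 34]
Total comparisons: 10

The merged array is [4, 5, 6, 7, 9, 22, 22, 23, 30, 33, 34], requiring 10 comparisons. The merge step runs in O(n) time where n is the total number of elements.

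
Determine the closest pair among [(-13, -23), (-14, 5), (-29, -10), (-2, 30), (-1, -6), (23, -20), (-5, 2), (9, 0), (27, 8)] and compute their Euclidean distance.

Computing all pairwise distances among 9 points:

d((-13, -23), (-14, 5)) = 28.0179
d((-13, -23), (-29, -10)) = 20.6155
d((-13, -23), (-2, 30)) = 54.1295
d((-13, -23), (-1, -6)) = 20.8087
d((-13, -23), (23, -20)) = 36.1248
d((-13, -23), (-5, 2)) = 26.2488
d((-13, -23), (9, 0)) = 31.8277
d((-13, -23), (27, 8)) = 50.6063
d((-14, 5), (-29, -10)) = 21.2132
d((-14, 5), (-2, 30)) = 27.7308
d((-14, 5), (-1, -6)) = 17.0294
d((-14, 5), (23, -20)) = 44.6542
d((-14, 5), (-5, 2)) = 9.4868
d((-14, 5), (9, 0)) = 23.5372
d((-14, 5), (27, 8)) = 41.1096
d((-29, -10), (-2, 30)) = 48.2597
d((-29, -10), (-1, -6)) = 28.2843
d((-29, -10), (23, -20)) = 52.9528
d((-29, -10), (-5, 2)) = 26.8328
d((-29, -10), (9, 0)) = 39.2938
d((-29, -10), (27, 8)) = 58.8218
d((-2, 30), (-1, -6)) = 36.0139
d((-2, 30), (23, -20)) = 55.9017
d((-2, 30), (-5, 2)) = 28.1603
d((-2, 30), (9, 0)) = 31.9531
d((-2, 30), (27, 8)) = 36.4005
d((-1, -6), (23, -20)) = 27.7849
d((-1, -6), (-5, 2)) = 8.9443 <-- minimum
d((-1, -6), (9, 0)) = 11.6619
d((-1, -6), (27, 8)) = 31.305
d((23, -20), (-5, 2)) = 35.609
d((23, -20), (9, 0)) = 24.4131
d((23, -20), (27, 8)) = 28.2843
d((-5, 2), (9, 0)) = 14.1421
d((-5, 2), (27, 8)) = 32.5576
d((9, 0), (27, 8)) = 19.6977

Closest pair: (-1, -6) and (-5, 2) with distance 8.9443

The closest pair is (-1, -6) and (-5, 2) with Euclidean distance 8.9443. For 9 points, brute-force pairwise comparison is shown above. For large n, the divide-and-conquer algorithm (sort by x, recurse on halves, check the dividing strip) achieves O(n log n).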